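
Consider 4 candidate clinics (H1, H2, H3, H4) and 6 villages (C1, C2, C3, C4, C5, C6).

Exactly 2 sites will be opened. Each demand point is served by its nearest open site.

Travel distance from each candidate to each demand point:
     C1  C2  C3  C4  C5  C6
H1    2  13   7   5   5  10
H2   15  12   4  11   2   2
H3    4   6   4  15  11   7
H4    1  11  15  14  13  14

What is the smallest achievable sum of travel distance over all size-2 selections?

27

Open {H1, H2}.
  C1→H1 2, C2→H2 12, C3→H2 4, C4→H1 5, C5→H2 2, C6→H2 2  ⇒ total 27.
Compare {H1, H3}: total 29.
Compare {H2, H3}: total 29.
No size-2 selection does better; minimum is 27.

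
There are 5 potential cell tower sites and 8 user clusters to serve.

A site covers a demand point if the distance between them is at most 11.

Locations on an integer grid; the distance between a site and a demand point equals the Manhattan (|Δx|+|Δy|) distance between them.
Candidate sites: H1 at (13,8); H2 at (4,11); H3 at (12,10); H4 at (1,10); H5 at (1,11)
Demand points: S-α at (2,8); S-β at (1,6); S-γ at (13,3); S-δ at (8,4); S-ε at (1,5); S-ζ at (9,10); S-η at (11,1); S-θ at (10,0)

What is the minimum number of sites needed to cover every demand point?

Coverage sets (demand points within 11 of each site):
  H1: {S-α, S-γ, S-δ, S-ζ, S-η, S-θ}
  H2: {S-α, S-β, S-δ, S-ε, S-ζ}
  H3: {S-γ, S-δ, S-ζ, S-η}
  H4: {S-α, S-β, S-ε, S-ζ}
  H5: {S-α, S-β, S-ε, S-ζ}
No single site covers all 8 demand points.
But {H1, H2} covers everything, so the minimum is 2.

2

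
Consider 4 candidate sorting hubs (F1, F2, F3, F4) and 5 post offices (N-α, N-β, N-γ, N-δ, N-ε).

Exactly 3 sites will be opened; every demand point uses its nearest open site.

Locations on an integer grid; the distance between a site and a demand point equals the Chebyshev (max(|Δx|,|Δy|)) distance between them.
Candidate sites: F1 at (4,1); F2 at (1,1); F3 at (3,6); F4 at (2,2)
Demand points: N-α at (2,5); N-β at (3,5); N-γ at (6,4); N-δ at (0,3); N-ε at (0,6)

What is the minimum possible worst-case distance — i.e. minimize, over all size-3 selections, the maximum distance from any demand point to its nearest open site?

3

Open {F1, F2, F3}.
  Farthest demand point is N-γ at distance 3 (to F1); all others are ≤ 3.
With {F1, F3, F4} the worst case is 3.
With {F2, F3, F4} the worst case is 3.
No size-3 selection achieves below 3.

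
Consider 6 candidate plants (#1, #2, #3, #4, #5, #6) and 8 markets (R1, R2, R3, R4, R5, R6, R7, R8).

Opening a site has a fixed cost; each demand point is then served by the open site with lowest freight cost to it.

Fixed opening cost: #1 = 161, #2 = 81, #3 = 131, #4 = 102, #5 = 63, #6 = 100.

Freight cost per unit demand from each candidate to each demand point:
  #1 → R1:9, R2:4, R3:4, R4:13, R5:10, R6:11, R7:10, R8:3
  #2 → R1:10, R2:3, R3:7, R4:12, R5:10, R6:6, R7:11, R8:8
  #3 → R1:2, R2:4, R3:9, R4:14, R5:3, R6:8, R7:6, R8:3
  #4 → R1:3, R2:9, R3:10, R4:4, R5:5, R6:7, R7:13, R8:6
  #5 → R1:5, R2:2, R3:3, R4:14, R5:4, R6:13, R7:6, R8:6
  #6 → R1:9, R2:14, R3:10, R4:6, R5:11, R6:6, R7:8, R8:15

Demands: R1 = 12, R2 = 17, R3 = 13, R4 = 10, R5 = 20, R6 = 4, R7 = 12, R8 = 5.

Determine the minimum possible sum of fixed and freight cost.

524

Open {#4, #5}: assign each demand point to its cheapest open site.
  R1→#4 12×3=36, R2→#5 17×2=34, R3→#5 13×3=39, R4→#4 10×4=40, R5→#5 20×4=80, R6→#4 4×7=28, R7→#5 12×6=72, R8→#4 5×6=30
  freight cost 359, fixed 165 → total 524.
Compare {#5, #6}: freight cost 399 + fixed 163 = 562.
Compare {#5}: freight cost 507 + fixed 63 = 570.
Compare {#2, #4, #5}: freight cost 355 + fixed 246 = 601.
All other subsets cost ≥ 562. Minimum total cost: 524.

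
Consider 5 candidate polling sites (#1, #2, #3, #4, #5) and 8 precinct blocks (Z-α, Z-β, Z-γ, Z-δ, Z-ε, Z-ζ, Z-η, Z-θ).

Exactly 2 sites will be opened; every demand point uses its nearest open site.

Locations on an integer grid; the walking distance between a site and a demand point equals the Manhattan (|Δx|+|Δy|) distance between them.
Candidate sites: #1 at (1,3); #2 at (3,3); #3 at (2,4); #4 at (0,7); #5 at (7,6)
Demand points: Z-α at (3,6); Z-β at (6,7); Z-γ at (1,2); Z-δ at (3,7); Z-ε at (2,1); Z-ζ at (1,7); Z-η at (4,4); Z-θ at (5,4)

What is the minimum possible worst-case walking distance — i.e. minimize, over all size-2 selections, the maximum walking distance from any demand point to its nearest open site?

Open {#3, #5}.
  Farthest demand point is Z-δ at walking distance 4 (to #3); all others are ≤ 4.
With {#1, #5} the worst case is 5.
With {#1, #4} the worst case is 6.
No size-2 selection achieves below 4.

4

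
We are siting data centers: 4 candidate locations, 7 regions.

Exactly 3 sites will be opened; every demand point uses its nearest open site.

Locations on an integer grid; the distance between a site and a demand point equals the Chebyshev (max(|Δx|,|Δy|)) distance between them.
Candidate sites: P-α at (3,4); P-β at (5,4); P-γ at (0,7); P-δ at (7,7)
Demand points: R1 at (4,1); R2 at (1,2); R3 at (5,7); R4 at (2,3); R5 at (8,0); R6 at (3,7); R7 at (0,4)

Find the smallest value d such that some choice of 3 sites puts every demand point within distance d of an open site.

4

Open {P-α, P-β, P-γ}.
  Farthest demand point is R5 at distance 4 (to P-β); all others are ≤ 4.
With {P-α, P-β, P-δ} the worst case is 4.
With {P-β, P-γ, P-δ} the worst case is 4.
No size-3 selection achieves below 4.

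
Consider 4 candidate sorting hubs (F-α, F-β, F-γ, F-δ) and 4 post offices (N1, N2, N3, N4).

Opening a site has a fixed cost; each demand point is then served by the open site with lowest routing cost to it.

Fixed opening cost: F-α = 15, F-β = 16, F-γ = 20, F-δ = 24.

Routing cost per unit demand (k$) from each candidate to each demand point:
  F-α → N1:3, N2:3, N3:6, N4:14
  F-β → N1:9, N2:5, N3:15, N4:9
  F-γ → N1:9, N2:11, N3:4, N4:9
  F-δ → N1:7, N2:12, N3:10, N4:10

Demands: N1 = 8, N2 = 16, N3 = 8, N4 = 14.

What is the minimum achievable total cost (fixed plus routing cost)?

Open {F-α, F-γ}: assign each demand point to its cheapest open site.
  N1→F-α 8×3=24, N2→F-α 16×3=48, N3→F-γ 8×4=32, N4→F-γ 14×9=126
  routing cost 230, fixed 35 → total 265.
Compare {F-α, F-β}: routing cost 246 + fixed 31 = 277.
Compare {F-α, F-β, F-γ}: routing cost 230 + fixed 51 = 281.
Compare {F-α, F-γ, F-δ}: routing cost 230 + fixed 59 = 289.
All other subsets cost ≥ 277. Minimum total cost: 265.

265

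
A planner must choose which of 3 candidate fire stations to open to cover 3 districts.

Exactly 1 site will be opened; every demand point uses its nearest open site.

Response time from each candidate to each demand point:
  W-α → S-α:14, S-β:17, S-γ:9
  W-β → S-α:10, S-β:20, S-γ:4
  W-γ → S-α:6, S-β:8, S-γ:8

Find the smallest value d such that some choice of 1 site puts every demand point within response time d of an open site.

8

Open {W-γ}.
  Farthest demand point is S-β at response time 8 (to W-γ); all others are ≤ 8.
With {W-α} the worst case is 17.
With {W-β} the worst case is 20.
No size-1 selection achieves below 8.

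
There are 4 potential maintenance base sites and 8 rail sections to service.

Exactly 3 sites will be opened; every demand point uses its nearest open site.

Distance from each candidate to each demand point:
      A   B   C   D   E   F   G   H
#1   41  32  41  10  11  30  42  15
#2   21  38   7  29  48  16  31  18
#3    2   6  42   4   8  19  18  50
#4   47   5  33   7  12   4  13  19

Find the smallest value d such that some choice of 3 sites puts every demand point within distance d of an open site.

Open {#1, #2, #3}.
  Farthest demand point is G at distance 18 (to #3); all others are ≤ 18.
With {#2, #3, #4} the worst case is 18.
With {#1, #2, #4} the worst case is 21.
No size-3 selection achieves below 18.

18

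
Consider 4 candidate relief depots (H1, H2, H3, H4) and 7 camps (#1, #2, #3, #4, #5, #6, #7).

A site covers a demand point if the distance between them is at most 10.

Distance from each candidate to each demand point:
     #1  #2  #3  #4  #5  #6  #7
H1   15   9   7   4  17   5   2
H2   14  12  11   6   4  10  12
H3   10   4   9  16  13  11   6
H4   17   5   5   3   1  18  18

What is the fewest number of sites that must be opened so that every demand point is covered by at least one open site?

Coverage sets (demand points within 10 of each site):
  H1: {#2, #3, #4, #6, #7}
  H2: {#4, #5, #6}
  H3: {#1, #2, #3, #7}
  H4: {#2, #3, #4, #5}
No single site covers all 7 demand points.
But {H2, H3} covers everything, so the minimum is 2.

2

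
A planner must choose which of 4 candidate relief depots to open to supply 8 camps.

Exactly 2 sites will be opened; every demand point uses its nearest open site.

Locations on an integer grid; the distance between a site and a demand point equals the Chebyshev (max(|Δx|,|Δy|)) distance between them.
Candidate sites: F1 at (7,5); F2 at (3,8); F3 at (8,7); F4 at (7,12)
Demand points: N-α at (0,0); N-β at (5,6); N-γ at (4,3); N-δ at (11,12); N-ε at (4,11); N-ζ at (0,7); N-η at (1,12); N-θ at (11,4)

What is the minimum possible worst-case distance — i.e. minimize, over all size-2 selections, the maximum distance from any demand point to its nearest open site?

Open {F1, F2}.
  Farthest demand point is N-α at distance 7 (to F1); all others are ≤ 7.
With {F1, F3} the worst case is 7.
With {F1, F4} the worst case is 7.
No size-2 selection achieves below 7.

7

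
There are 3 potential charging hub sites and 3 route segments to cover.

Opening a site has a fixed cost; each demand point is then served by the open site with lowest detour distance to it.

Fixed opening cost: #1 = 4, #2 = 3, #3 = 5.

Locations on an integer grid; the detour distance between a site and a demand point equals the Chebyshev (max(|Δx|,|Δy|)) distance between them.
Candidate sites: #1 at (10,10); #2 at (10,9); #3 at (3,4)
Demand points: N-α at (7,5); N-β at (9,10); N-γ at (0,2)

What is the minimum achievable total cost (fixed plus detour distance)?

16

Open {#2, #3}: assign each demand point to its cheapest open site.
  N-α→#2 4, N-β→#2 1, N-γ→#3 3
  detour distance 8, fixed 8 → total 16.
Compare {#1, #3}: detour distance 8 + fixed 9 = 17.
Compare {#2}: detour distance 15 + fixed 3 = 18.
Compare {#3}: detour distance 13 + fixed 5 = 18.
All other subsets cost ≥ 17. Minimum total cost: 16.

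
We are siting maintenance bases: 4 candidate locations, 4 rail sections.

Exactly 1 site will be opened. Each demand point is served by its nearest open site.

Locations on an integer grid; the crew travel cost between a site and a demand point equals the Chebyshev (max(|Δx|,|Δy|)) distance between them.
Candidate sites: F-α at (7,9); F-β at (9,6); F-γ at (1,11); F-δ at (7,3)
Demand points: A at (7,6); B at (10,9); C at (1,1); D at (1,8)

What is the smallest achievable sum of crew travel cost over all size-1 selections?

20

Open {F-α}.
  A→F-α 3, B→F-α 3, C→F-α 8, D→F-α 6  ⇒ total 20.
Compare {F-β}: total 21.
Compare {F-δ}: total 21.
No size-1 selection does better; minimum is 20.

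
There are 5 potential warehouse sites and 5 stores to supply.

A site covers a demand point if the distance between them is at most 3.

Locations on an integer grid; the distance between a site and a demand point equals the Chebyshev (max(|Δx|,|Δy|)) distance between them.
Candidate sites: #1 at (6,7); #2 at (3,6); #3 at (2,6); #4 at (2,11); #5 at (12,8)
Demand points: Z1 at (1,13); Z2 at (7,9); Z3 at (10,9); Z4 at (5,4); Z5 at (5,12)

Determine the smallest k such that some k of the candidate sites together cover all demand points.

Coverage sets (demand points within 3 of each site):
  #1: {Z2, Z4}
  #2: {Z4}
  #3: {Z4}
  #4: {Z1, Z5}
  #5: {Z3}
No 2 sites suffice: every size-2 union leaves at least one demand point uncovered.
But {#1, #4, #5} covers everything, so the minimum is 3.

3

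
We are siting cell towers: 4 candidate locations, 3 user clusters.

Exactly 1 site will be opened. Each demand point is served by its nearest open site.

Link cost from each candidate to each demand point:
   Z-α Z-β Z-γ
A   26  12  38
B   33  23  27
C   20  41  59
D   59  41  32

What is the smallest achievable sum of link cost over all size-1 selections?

Open {A}.
  Z-α→A 26, Z-β→A 12, Z-γ→A 38  ⇒ total 76.
Compare {B}: total 83.
Compare {C}: total 120.
No size-1 selection does better; minimum is 76.

76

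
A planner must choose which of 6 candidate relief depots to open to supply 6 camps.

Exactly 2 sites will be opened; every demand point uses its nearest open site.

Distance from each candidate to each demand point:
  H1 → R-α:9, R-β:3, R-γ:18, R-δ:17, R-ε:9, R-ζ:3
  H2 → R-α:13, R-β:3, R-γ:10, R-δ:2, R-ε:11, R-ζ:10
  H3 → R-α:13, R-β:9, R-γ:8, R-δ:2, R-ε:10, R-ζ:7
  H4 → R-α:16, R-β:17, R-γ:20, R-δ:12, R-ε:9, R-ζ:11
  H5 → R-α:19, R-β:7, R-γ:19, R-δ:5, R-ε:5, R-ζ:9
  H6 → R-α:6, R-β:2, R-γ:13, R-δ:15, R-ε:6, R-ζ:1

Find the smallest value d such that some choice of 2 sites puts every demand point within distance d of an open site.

8

Open {H3, H6}.
  Farthest demand point is R-γ at distance 8 (to H3); all others are ≤ 8.
With {H1, H3} the worst case is 9.
With {H1, H2} the worst case is 10.
No size-2 selection achieves below 8.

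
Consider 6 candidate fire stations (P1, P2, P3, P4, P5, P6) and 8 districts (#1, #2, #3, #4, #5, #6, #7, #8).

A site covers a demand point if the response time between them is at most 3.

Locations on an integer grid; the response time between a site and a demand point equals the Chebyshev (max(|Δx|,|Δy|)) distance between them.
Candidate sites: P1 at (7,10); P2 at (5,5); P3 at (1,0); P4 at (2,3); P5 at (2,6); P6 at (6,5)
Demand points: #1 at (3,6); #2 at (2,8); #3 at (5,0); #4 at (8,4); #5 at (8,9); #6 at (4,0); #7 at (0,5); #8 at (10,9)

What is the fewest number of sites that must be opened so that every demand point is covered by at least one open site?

3

Coverage sets (demand points within 3 of each site):
  P1: {#5, #8}
  P2: {#1, #2, #4}
  P3: {#6}
  P4: {#1, #3, #6, #7}
  P5: {#1, #2, #7}
  P6: {#1, #4}
No 2 sites suffice: every size-2 union leaves at least one demand point uncovered.
But {P1, P2, P4} covers everything, so the minimum is 3.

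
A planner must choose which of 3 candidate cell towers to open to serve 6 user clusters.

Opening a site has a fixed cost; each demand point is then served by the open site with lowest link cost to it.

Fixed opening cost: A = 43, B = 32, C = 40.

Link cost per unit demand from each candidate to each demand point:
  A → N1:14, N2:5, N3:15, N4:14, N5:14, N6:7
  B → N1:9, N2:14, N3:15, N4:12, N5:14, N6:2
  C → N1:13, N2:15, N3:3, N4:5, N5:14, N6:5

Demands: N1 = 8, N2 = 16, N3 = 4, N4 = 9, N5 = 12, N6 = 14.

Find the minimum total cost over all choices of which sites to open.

Open {A, B, C}: assign each demand point to its cheapest open site.
  N1→B 8×9=72, N2→A 16×5=80, N3→C 4×3=12, N4→C 9×5=45, N5→A 12×14=168, N6→B 14×2=28
  link cost 405, fixed 115 → total 520.
Compare {A, C}: link cost 479 + fixed 83 = 562.
Compare {A, B}: link cost 516 + fixed 75 = 591.
Compare {B, C}: link cost 549 + fixed 72 = 621.
All other subsets cost ≥ 562. Minimum total cost: 520.

520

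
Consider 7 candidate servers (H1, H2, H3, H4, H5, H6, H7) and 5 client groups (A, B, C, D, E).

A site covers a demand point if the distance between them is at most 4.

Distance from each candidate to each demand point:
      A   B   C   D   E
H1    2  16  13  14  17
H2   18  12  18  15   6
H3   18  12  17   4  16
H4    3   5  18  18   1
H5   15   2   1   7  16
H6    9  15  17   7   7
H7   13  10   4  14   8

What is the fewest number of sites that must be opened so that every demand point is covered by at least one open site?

3

Coverage sets (demand points within 4 of each site):
  H1: {A}
  H2: {}
  H3: {D}
  H4: {A, E}
  H5: {B, C}
  H6: {}
  H7: {C}
No 2 sites suffice: every size-2 union leaves at least one demand point uncovered.
But {H3, H4, H5} covers everything, so the minimum is 3.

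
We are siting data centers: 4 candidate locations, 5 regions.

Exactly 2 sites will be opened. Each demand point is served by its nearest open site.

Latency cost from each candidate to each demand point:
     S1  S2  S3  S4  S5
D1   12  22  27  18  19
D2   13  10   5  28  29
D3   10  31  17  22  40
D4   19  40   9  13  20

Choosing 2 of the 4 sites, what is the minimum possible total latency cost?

Open {D2, D4}.
  S1→D2 13, S2→D2 10, S3→D2 5, S4→D4 13, S5→D4 20  ⇒ total 61.
Compare {D1, D2}: total 64.
Compare {D1, D4}: total 75.
No size-2 selection does better; minimum is 61.

61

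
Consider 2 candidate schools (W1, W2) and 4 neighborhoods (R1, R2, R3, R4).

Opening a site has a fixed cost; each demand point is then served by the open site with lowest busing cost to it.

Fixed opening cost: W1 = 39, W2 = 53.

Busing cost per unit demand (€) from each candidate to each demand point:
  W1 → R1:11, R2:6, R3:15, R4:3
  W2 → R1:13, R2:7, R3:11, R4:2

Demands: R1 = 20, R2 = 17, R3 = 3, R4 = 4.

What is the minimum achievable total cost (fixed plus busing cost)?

Open {W1}: assign each demand point to its cheapest open site.
  R1→W1 20×11=220, R2→W1 17×6=102, R3→W1 3×15=45, R4→W1 4×3=12
  busing cost 379, fixed 39 → total 418.
Compare {W1, W2}: busing cost 363 + fixed 92 = 455.
Compare {W2}: busing cost 420 + fixed 53 = 473.

418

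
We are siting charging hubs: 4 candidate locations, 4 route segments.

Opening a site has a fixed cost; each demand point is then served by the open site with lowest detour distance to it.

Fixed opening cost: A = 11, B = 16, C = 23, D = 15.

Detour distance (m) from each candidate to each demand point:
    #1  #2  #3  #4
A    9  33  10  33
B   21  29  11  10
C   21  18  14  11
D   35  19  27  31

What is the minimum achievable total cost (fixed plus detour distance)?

82

Open {A, C}: assign each demand point to its cheapest open site.
  #1→A 9, #2→C 18, #3→A 10, #4→C 11
  detour distance 48, fixed 34 → total 82.
Compare {A, B}: detour distance 58 + fixed 27 = 85.
Compare {B}: detour distance 71 + fixed 16 = 87.
Compare {C}: detour distance 64 + fixed 23 = 87.
All other subsets cost ≥ 85. Minimum total cost: 82.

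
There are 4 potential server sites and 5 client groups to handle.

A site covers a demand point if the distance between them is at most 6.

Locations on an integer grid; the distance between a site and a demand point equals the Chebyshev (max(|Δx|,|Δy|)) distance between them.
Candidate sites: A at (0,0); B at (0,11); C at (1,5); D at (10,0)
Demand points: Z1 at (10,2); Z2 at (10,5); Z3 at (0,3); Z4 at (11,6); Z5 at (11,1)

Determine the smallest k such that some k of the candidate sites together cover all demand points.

2

Coverage sets (demand points within 6 of each site):
  A: {Z3}
  B: {}
  C: {Z3}
  D: {Z1, Z2, Z4, Z5}
No single site covers all 5 demand points.
But {A, D} covers everything, so the minimum is 2.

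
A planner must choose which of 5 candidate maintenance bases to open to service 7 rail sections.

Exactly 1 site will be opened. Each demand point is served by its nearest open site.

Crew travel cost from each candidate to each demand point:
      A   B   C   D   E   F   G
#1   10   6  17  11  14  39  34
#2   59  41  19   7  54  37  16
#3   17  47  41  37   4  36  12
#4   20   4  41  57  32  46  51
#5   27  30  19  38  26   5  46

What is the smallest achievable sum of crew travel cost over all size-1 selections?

Open {#1}.
  A→#1 10, B→#1 6, C→#1 17, D→#1 11, E→#1 14, F→#1 39, G→#1 34  ⇒ total 131.
Compare {#5}: total 191.
Compare {#3}: total 194.
No size-1 selection does better; minimum is 131.

131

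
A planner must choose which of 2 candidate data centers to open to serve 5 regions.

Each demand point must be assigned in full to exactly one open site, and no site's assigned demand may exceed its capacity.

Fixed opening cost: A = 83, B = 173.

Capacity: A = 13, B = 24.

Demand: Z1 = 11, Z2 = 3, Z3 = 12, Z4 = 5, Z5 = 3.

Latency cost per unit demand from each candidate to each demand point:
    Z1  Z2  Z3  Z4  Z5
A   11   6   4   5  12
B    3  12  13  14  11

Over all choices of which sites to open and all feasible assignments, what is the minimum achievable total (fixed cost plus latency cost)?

Open {A, B}; cheapest assignment that respects the capacities:
  A (cap 13, load 12): Z3 — cost 12×4 = 48
  B (cap 24, load 22): Z1, Z2, Z4, Z5 — cost 11×3 + 3×12 + 5×14 + 3×11 = 172
  Shipping 220, fixed 256 → total 476.
  Any other capacity-feasible assignment to {A, B} ships for at least 220.
Total demand is 34 and no other set of sites has combined capacity ≥ 34, so {A, B} is the only feasible choice of open sites. Minimum: 476.

476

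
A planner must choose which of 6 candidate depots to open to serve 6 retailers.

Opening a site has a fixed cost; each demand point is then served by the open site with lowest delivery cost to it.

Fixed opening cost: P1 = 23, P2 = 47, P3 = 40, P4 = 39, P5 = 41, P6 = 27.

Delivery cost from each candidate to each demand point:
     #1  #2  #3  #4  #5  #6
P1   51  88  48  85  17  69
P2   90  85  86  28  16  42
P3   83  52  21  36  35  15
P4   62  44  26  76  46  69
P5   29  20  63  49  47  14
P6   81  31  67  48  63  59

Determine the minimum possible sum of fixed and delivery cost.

236

Open {P3, P5}: assign each demand point to its cheapest open site.
  #1→P5 29, #2→P5 20, #3→P3 21, #4→P3 36, #5→P3 35, #6→P5 14
  delivery cost 155, fixed 81 → total 236.
Compare {P1, P5}: delivery cost 177 + fixed 64 = 241.
Compare {P1, P3, P5}: delivery cost 137 + fixed 104 = 241.
Compare {P1, P3}: delivery cost 192 + fixed 63 = 255.
All other subsets cost ≥ 241. Minimum total cost: 236.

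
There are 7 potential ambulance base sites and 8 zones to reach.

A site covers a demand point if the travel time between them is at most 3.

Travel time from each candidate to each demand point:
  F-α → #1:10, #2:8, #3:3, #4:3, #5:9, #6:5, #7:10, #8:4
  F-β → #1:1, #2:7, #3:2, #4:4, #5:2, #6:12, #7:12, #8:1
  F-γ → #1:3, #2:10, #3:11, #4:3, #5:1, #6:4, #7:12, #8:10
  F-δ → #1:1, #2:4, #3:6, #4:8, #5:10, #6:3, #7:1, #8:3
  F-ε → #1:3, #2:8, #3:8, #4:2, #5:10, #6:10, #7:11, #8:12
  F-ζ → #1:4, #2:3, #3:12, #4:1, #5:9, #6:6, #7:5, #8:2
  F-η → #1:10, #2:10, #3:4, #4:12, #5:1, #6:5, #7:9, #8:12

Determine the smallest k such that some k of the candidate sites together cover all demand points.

3

Coverage sets (demand points within 3 of each site):
  F-α: {#3, #4}
  F-β: {#1, #3, #5, #8}
  F-γ: {#1, #4, #5}
  F-δ: {#1, #6, #7, #8}
  F-ε: {#1, #4}
  F-ζ: {#2, #4, #8}
  F-η: {#5}
No 2 sites suffice: every size-2 union leaves at least one demand point uncovered.
But {F-β, F-δ, F-ζ} covers everything, so the minimum is 3.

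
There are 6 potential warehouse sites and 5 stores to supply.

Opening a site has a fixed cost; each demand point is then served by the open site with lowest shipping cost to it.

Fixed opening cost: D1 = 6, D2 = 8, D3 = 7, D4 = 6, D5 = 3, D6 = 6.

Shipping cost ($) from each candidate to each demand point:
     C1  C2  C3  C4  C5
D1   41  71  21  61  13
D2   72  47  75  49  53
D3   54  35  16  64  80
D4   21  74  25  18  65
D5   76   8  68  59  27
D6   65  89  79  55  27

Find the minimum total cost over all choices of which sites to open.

Open {D1, D4, D5}: assign each demand point to its cheapest open site.
  C1→D4 21, C2→D5 8, C3→D1 21, C4→D4 18, C5→D1 13
  shipping cost 81, fixed 15 → total 96.
Compare {D1, D3, D4, D5}: shipping cost 76 + fixed 22 = 98.
Compare {D1, D4, D5, D6}: shipping cost 81 + fixed 21 = 102.
Compare {D1, D2, D4, D5}: shipping cost 81 + fixed 23 = 104.
All other subsets cost ≥ 98. Minimum total cost: 96.

96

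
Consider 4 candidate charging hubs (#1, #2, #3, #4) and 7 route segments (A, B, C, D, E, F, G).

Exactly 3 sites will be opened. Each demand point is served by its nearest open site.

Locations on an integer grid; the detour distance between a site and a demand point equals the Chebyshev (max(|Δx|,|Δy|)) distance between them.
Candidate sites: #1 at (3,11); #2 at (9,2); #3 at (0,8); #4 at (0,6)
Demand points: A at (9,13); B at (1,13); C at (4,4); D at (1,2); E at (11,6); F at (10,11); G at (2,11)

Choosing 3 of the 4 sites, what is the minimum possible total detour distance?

28

Open {#1, #2, #4}.
  A→#1 6, B→#1 2, C→#4 4, D→#4 4, E→#2 4, F→#1 7, G→#1 1  ⇒ total 28.
Compare {#1, #2, #3}: total 30.
Compare {#1, #3, #4}: total 32.
No size-3 selection does better; minimum is 28.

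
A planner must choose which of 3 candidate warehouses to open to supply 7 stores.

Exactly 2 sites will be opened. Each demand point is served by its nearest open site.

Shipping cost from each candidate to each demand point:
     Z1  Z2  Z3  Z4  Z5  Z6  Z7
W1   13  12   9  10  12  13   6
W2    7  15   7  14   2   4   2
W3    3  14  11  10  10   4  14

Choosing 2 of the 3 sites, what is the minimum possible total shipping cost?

Open {W2, W3}.
  Z1→W3 3, Z2→W3 14, Z3→W2 7, Z4→W3 10, Z5→W2 2, Z6→W2 4, Z7→W2 2  ⇒ total 42.
Compare {W1, W2}: total 44.
Compare {W1, W3}: total 54.

42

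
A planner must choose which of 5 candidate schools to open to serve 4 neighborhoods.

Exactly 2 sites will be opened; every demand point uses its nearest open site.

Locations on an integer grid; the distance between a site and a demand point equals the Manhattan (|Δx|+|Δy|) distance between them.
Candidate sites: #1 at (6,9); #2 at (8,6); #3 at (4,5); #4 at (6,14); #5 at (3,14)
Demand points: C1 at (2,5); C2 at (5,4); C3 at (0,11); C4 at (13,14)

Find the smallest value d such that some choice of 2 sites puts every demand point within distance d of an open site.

Open {#1, #4}.
  Farthest demand point is C1 at distance 8 (to #1); all others are ≤ 8.
With {#2, #4} the worst case is 9.
With {#3, #4} the worst case is 9.
No size-2 selection achieves below 8.

8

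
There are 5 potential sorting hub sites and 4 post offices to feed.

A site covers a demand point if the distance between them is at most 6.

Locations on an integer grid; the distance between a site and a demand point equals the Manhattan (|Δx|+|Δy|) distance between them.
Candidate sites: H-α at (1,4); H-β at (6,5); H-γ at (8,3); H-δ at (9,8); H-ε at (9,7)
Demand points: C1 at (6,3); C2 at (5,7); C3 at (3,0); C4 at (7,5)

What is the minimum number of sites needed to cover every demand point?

2

Coverage sets (demand points within 6 of each site):
  H-α: {C1, C3}
  H-β: {C1, C2, C4}
  H-γ: {C1, C4}
  H-δ: {C2, C4}
  H-ε: {C2, C4}
No single site covers all 4 demand points.
But {H-α, H-β} covers everything, so the minimum is 2.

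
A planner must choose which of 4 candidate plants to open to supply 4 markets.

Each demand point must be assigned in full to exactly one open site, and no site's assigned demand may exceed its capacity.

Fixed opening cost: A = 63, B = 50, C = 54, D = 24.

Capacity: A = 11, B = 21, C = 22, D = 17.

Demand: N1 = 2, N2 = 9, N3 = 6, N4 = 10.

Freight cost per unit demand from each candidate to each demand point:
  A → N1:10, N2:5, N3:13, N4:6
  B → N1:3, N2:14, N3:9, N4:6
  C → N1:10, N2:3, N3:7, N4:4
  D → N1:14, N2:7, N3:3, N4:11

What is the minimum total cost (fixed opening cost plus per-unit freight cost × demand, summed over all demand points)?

183

Open {C, D}; cheapest assignment that respects the capacities:
  C (cap 22, load 21): N1, N2, N4 — cost 2×10 + 9×3 + 10×4 = 87
  D (cap 17, load 6): N3 — cost 6×3 = 18
  Shipping 105, fixed 78 → total 183.
  Any other capacity-feasible assignment to {C, D} ships for at least 105.
Compare {B, C, D}: its best feasible assignment gives total 219.
Compare {B, D}: its best feasible assignment gives total 221.
Every other set of open sites that can feasibly serve all demand totals ≥ 219 even under its best assignment. Minimum: 183.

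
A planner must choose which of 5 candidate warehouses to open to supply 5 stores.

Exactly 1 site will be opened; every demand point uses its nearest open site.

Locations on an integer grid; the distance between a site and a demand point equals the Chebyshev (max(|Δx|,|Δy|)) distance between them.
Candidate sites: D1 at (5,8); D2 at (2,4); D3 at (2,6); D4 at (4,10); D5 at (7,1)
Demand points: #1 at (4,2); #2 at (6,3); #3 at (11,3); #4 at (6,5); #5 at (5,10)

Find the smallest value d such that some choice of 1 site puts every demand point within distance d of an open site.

6

Open {D1}.
  Farthest demand point is #1 at distance 6 (to D1); all others are ≤ 6.
With {D4} the worst case is 8.
With {D2} the worst case is 9.
No size-1 selection achieves below 6.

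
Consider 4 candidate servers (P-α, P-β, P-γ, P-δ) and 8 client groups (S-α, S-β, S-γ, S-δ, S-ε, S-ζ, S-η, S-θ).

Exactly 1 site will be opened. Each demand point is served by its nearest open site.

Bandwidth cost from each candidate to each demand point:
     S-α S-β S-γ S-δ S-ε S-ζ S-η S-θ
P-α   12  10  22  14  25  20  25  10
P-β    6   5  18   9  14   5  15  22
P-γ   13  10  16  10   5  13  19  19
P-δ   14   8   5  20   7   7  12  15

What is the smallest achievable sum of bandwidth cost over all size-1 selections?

88

Open {P-δ}.
  S-α→P-δ 14, S-β→P-δ 8, S-γ→P-δ 5, S-δ→P-δ 20, S-ε→P-δ 7, S-ζ→P-δ 7, S-η→P-δ 12, S-θ→P-δ 15  ⇒ total 88.
Compare {P-β}: total 94.
Compare {P-γ}: total 105.
No size-1 selection does better; minimum is 88.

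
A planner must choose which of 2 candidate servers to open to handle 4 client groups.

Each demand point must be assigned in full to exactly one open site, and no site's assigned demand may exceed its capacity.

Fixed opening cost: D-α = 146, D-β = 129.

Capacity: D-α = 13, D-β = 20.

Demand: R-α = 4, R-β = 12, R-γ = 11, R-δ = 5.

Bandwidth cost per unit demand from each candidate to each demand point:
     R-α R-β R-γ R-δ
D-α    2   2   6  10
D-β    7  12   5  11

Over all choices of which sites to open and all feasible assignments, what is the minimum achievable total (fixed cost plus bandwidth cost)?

Open {D-α, D-β}; cheapest assignment that respects the capacities:
  D-α (cap 13, load 12): R-β — cost 12×2 = 24
  D-β (cap 20, load 20): R-α, R-γ, R-δ — cost 4×7 + 11×5 + 5×11 = 138
  Shipping 162, fixed 275 → total 437.
  Any other capacity-feasible assignment to {D-α, D-β} ships for at least 162.
Total demand is 32 and no other set of sites has combined capacity ≥ 32, so {D-α, D-β} is the only feasible choice of open sites. Minimum: 437.

437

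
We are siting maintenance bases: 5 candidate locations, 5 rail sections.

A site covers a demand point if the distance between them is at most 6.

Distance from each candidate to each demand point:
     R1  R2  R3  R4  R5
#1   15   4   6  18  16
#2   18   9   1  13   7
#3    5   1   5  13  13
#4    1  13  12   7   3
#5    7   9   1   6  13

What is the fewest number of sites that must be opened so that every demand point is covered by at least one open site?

Coverage sets (demand points within 6 of each site):
  #1: {R2, R3}
  #2: {R3}
  #3: {R1, R2, R3}
  #4: {R1, R5}
  #5: {R3, R4}
No 2 sites suffice: every size-2 union leaves at least one demand point uncovered.
But {#1, #4, #5} covers everything, so the minimum is 3.

3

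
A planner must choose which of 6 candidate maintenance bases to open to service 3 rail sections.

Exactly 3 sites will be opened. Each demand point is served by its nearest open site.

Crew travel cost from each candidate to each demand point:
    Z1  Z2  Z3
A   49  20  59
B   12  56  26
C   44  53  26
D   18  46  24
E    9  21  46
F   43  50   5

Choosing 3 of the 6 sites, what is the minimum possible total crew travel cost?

Open {A, E, F}.
  Z1→E 9, Z2→A 20, Z3→F 5  ⇒ total 34.
Compare {B, E, F}: total 35.
Compare {C, E, F}: total 35.
No size-3 selection does better; minimum is 34.

34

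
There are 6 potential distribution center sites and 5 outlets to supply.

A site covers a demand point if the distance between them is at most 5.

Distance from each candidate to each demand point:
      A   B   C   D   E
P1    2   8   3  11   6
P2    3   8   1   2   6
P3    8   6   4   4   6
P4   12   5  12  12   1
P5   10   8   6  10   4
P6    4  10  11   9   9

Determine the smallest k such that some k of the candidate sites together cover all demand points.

Coverage sets (demand points within 5 of each site):
  P1: {A, C}
  P2: {A, C, D}
  P3: {C, D}
  P4: {B, E}
  P5: {E}
  P6: {A}
No single site covers all 5 demand points.
But {P2, P4} covers everything, so the minimum is 2.

2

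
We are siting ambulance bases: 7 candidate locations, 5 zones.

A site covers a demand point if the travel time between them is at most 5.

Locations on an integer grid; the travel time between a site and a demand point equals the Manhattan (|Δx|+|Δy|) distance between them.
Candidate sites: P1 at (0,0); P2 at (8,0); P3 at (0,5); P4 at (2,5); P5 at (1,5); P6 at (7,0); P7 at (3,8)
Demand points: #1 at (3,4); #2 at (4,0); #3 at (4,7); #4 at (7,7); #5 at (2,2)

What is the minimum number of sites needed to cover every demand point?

Coverage sets (demand points within 5 of each site):
  P1: {#2, #5}
  P2: {#2}
  P3: {#1, #5}
  P4: {#1, #3, #5}
  P5: {#1, #3, #5}
  P6: {#2}
  P7: {#1, #3, #4}
No single site covers all 5 demand points.
But {P1, P7} covers everything, so the minimum is 2.

2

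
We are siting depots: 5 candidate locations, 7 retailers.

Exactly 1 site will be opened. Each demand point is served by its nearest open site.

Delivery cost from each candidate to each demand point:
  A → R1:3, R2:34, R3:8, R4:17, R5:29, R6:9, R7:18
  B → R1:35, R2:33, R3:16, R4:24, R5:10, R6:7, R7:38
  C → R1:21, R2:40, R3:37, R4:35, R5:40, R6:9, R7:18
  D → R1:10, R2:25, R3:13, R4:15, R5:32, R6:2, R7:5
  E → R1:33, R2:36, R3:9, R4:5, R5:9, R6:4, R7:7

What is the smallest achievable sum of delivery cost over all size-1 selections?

102

Open {D}.
  R1→D 10, R2→D 25, R3→D 13, R4→D 15, R5→D 32, R6→D 2, R7→D 5  ⇒ total 102.
Compare {E}: total 103.
Compare {A}: total 118.
No size-1 selection does better; minimum is 102.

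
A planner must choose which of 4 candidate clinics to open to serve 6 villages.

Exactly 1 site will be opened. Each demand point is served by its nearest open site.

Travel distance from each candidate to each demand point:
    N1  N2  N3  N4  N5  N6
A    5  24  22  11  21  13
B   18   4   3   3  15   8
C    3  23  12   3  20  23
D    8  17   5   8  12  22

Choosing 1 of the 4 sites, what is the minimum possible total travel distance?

51

Open {B}.
  N1→B 18, N2→B 4, N3→B 3, N4→B 3, N5→B 15, N6→B 8  ⇒ total 51.
Compare {D}: total 72.
Compare {C}: total 84.
No size-1 selection does better; minimum is 51.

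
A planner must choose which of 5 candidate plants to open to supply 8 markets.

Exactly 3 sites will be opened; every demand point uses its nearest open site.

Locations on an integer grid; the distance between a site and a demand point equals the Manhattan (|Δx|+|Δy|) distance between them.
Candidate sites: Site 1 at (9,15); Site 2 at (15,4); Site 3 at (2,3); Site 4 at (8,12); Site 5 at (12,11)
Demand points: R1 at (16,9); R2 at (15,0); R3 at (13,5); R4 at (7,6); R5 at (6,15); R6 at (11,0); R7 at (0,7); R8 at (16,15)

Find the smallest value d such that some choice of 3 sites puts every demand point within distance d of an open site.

8

Open {Site 1, Site 2, Site 3}.
  Farthest demand point is R4 at distance 8 (to Site 3); all others are ≤ 8.
With {Site 2, Site 3, Site 5} the worst case is 10.
With {Site 2, Site 3, Site 4} the worst case is 11.
No size-3 selection achieves below 8.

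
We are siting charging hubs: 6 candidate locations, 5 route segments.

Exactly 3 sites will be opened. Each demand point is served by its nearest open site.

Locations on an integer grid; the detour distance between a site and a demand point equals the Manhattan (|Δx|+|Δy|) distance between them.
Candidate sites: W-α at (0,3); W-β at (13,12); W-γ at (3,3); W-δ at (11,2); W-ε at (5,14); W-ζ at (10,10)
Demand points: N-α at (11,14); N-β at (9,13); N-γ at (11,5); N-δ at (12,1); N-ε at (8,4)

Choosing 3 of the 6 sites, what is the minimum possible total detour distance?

18

Open {W-β, W-δ, W-ζ}.
  N-α→W-β 4, N-β→W-ζ 4, N-γ→W-δ 3, N-δ→W-δ 2, N-ε→W-δ 5  ⇒ total 18.
Compare {W-α, W-β, W-δ}: total 19.
Compare {W-α, W-δ, W-ζ}: total 19.
No size-3 selection does better; minimum is 18.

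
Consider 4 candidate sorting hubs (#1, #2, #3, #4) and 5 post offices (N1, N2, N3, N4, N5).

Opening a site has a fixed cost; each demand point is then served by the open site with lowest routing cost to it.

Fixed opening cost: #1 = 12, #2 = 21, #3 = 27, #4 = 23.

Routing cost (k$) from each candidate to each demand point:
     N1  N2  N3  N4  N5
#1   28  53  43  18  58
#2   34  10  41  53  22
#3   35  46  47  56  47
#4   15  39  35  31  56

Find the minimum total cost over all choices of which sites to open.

152

Open {#1, #2}: assign each demand point to its cheapest open site.
  N1→#1 28, N2→#2 10, N3→#2 41, N4→#1 18, N5→#2 22
  routing cost 119, fixed 33 → total 152.
Compare {#1, #2, #4}: routing cost 100 + fixed 56 = 156.
Compare {#2, #4}: routing cost 113 + fixed 44 = 157.
Compare {#1, #2, #3}: routing cost 119 + fixed 60 = 179.
All other subsets cost ≥ 156. Minimum total cost: 152.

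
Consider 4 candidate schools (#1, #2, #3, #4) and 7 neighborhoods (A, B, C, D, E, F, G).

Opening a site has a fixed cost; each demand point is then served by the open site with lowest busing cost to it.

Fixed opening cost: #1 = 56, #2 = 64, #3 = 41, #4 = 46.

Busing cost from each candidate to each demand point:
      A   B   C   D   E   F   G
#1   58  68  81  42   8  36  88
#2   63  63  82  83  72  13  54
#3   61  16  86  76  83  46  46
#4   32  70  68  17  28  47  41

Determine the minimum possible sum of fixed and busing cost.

335

Open {#3, #4}: assign each demand point to its cheapest open site.
  A→#4 32, B→#3 16, C→#4 68, D→#4 17, E→#4 28, F→#3 46, G→#4 41
  busing cost 248, fixed 87 → total 335.
Compare {#4}: busing cost 303 + fixed 46 = 349.
Compare {#1, #3, #4}: busing cost 218 + fixed 143 = 361.
Compare {#2, #3, #4}: busing cost 215 + fixed 151 = 366.
All other subsets cost ≥ 349. Minimum total cost: 335.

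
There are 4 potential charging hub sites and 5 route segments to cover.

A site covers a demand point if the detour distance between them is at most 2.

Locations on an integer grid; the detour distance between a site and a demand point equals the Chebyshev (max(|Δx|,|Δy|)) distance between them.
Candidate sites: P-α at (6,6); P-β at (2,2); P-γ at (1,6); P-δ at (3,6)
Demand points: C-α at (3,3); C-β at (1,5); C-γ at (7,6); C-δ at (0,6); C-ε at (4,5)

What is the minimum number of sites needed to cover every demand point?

3

Coverage sets (demand points within 2 of each site):
  P-α: {C-γ, C-ε}
  P-β: {C-α}
  P-γ: {C-β, C-δ}
  P-δ: {C-β, C-ε}
No 2 sites suffice: every size-2 union leaves at least one demand point uncovered.
But {P-α, P-β, P-γ} covers everything, so the minimum is 3.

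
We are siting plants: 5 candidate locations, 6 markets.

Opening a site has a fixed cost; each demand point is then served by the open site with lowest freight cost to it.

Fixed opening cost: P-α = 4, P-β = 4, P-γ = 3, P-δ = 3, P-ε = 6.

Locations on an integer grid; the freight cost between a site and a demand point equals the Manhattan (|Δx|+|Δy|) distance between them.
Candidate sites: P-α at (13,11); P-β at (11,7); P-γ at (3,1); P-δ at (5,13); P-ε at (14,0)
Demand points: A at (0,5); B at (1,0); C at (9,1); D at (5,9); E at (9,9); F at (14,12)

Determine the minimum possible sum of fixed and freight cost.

Open {P-α, P-γ, P-δ}: assign each demand point to its cheapest open site.
  A→P-γ 7, B→P-γ 3, C→P-γ 6, D→P-δ 4, E→P-α 6, F→P-α 2
  freight cost 28, fixed 10 → total 38.
Compare {P-α, P-β, P-γ, P-δ}: freight cost 26 + fixed 14 = 40.
Compare {P-α, P-γ}: freight cost 34 + fixed 7 = 41.
Compare {P-α, P-β, P-γ}: freight cost 30 + fixed 11 = 41.
All other subsets cost ≥ 40. Minimum total cost: 38.

38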